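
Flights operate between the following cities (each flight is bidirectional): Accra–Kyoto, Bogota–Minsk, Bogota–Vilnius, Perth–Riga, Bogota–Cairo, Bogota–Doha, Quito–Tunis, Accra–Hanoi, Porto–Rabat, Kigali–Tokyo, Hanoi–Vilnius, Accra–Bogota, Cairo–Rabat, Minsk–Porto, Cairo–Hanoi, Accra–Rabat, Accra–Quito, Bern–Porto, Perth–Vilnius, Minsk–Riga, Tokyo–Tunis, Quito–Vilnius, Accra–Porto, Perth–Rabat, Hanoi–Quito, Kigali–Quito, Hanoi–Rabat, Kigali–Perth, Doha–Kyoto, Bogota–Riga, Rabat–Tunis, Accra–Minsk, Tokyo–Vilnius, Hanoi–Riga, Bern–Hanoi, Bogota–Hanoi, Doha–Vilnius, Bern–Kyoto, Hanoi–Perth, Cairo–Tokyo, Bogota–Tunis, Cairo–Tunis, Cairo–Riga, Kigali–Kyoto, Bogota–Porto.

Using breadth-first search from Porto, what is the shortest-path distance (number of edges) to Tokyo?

3

Level 0: Porto
Level 1: Accra, Bern, Bogota, Minsk, Rabat
Level 2: Cairo, Doha, Hanoi, Kyoto, Perth, Quito, Riga, Tunis, Vilnius
Level 3: Kigali, Tokyo
Tokyo first appears at level 3.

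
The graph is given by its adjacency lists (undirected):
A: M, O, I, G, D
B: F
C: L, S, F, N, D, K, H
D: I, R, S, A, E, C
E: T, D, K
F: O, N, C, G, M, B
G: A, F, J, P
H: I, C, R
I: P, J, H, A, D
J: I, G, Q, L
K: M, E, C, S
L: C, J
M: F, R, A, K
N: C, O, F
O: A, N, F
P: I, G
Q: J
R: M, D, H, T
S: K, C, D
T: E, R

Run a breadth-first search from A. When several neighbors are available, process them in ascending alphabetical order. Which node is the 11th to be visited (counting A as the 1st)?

Visit A; enqueue D, G, I, M, O → queue [D, G, I, M, O]
Visit D; enqueue C, E, R, S → queue [G, I, M, O, C, E, R, S]
Visit G; enqueue F, J, P → queue [I, M, O, C, E, R, S, F, J, P]
Visit I; enqueue H → queue [M, O, C, E, R, S, F, J, P, H]
Visit M; enqueue K → queue [O, C, E, R, S, F, J, P, H, K]
Visit O; enqueue N → queue [C, E, R, S, F, J, P, H, K, N]
Visit C; enqueue L → queue [E, R, S, F, J, P, H, K, N, L]
Visit E; enqueue T → queue [R, S, F, J, P, H, K, N, L, T]
Visit R → queue [S, F, J, P, H, K, N, L, T]
Visit S → queue [F, J, P, H, K, N, L, T]
Visit F; enqueue B → queue [J, P, H, K, N, L, T, B]
Visit J; enqueue Q → queue [P, H, K, N, L, T, B, Q]
Visit P → queue [H, K, N, L, T, B, Q]
Visit H → queue [K, N, L, T, B, Q]
Visit K → queue [N, L, T, B, Q]
Visit N → queue [L, T, B, Q]
Visit L → queue [T, B, Q]
Visit T → queue [B, Q]
Visit B → queue [Q]
Visit Q → queue []

Visit order: A, D, G, I, M, O, C, E, R, S, F, J, P, H, K, N, L, T, B, Q

F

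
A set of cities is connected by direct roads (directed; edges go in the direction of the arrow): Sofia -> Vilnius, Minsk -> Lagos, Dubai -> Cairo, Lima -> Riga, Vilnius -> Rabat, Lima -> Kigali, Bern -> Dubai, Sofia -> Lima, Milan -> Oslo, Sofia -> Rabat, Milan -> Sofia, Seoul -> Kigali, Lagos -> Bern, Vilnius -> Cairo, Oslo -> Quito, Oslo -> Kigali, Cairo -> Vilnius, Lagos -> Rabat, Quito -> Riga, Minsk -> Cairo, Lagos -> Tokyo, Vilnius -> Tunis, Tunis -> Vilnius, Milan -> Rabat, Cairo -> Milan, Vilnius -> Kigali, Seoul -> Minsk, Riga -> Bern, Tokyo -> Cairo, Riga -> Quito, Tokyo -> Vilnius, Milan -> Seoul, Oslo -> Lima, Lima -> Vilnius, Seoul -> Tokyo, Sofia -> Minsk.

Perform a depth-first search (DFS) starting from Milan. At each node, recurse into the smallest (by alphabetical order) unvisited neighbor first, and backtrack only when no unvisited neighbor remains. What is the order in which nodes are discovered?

Milan → Oslo → Kigali → Lima → Riga → Bern → Dubai → Cairo → Vilnius → Rabat → Tunis → Quito → Seoul → Minsk → Lagos → Tokyo → Sofia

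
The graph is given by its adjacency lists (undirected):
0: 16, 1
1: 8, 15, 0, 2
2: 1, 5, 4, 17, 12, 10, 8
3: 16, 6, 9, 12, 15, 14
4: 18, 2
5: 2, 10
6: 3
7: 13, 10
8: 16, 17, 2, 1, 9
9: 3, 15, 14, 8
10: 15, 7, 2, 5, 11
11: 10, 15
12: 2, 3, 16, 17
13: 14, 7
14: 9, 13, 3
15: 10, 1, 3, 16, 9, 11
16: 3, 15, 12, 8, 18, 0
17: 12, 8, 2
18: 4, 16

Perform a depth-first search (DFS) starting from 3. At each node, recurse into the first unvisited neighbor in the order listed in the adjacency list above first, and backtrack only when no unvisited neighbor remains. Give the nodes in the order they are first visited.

Visit 3
3 → 16
16 → 15
15 → 10
10 → 7
7 → 13
13 → 14
14 → 9
9 → 8
8 → 17
17 → 12
12 → 2
2 → 1
1 → 0
2 → 5
2 → 4
4 → 18
10 → 11
3 → 6

3 → 16 → 15 → 10 → 7 → 13 → 14 → 9 → 8 → 17 → 12 → 2 → 1 → 0 → 5 → 4 → 18 → 11 → 6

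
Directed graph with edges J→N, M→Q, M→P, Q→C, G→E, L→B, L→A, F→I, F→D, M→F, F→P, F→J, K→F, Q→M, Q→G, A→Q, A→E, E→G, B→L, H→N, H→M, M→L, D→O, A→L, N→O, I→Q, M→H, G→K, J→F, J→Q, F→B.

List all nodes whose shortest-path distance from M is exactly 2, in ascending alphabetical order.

A, B, C, D, G, I, J, N

Level 0: M
Level 1: F, H, L, P, Q
Level 2: A, B, C, D, G, I, J, N
Level 3: E, K, O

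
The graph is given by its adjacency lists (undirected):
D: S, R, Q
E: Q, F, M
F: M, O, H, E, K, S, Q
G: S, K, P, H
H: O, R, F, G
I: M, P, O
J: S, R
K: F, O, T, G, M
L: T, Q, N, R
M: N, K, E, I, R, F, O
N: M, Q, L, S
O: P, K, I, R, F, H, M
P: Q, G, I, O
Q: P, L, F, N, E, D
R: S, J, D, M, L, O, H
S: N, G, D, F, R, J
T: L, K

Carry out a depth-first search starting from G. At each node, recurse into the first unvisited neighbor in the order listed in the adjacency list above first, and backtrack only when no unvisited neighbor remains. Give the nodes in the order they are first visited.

G, S, N, M, K, F, O, P, Q, L, T, R, J, D, H, E, I

Visit G
G → S
S → N
N → M
M → K
K → F
F → O
O → P
P → Q
Q → L
L → T
L → R
R → J
R → D
R → H
Q → E
P → I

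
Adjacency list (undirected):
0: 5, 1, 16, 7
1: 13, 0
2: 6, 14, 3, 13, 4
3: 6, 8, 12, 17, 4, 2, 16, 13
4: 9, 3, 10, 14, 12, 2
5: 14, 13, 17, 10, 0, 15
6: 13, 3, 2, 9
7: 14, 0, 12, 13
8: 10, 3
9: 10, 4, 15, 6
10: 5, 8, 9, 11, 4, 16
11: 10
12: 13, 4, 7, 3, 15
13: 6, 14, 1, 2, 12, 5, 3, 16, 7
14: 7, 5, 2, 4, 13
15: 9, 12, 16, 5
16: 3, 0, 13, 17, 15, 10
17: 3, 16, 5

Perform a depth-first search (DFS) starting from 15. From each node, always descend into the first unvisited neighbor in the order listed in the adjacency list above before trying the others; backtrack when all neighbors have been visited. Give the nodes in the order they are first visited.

15 → 9 → 10 → 5 → 14 → 7 → 0 → 1 → 13 → 6 → 3 → 8 → 12 → 4 → 2 → 17 → 16 → 11

Visit 15
15 → 9
9 → 10
10 → 5
5 → 14
14 → 7
7 → 0
0 → 1
1 → 13
13 → 6
6 → 3
3 → 8
3 → 12
12 → 4
4 → 2
3 → 17
17 → 16
10 → 11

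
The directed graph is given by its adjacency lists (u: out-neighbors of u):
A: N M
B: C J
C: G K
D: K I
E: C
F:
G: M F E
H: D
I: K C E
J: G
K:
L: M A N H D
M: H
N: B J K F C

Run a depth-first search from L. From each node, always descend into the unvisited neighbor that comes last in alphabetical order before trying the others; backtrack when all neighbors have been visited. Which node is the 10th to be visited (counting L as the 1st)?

Visit L
L → N
N → K
N → J
J → G
G → M
M → H
H → D
D → I
I → E
E → C
G → F
N → B
L → A

Visit order: L, N, K, J, G, M, H, D, I, E, C, F, B, A

E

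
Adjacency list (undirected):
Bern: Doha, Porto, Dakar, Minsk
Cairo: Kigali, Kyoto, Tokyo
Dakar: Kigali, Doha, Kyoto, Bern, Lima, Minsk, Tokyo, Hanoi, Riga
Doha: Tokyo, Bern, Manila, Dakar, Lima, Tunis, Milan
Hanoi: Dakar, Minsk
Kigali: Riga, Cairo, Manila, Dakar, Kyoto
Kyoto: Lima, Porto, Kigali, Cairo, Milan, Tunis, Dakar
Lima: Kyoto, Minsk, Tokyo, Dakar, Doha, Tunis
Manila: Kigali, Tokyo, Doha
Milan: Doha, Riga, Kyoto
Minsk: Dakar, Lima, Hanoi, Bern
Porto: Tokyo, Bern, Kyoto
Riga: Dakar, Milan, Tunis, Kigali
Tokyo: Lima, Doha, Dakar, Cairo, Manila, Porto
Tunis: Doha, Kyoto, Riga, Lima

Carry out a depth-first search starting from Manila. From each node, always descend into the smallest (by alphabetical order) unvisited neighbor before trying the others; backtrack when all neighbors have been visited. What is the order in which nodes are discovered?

Visit Manila
Manila → Doha
Doha → Bern
Bern → Dakar
Dakar → Hanoi
Hanoi → Minsk
Minsk → Lima
Lima → Kyoto
Kyoto → Cairo
Cairo → Kigali
Kigali → Riga
Riga → Milan
Riga → Tunis
Cairo → Tokyo
Tokyo → Porto

Manila -> Doha -> Bern -> Dakar -> Hanoi -> Minsk -> Lima -> Kyoto -> Cairo -> Kigali -> Riga -> Milan -> Tunis -> Tokyo -> Porto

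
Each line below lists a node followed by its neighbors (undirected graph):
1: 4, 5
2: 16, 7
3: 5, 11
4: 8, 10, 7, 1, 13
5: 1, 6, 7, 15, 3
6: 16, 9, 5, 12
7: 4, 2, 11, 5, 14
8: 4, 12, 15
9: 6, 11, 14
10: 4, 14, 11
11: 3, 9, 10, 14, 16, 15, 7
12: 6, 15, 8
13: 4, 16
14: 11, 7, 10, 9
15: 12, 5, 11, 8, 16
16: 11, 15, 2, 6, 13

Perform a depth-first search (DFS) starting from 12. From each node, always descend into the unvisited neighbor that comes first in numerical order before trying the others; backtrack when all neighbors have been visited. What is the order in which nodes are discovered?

Visit 12
12 → 6
6 → 5
5 → 1
1 → 4
4 → 7
7 → 2
2 → 16
16 → 11
11 → 3
11 → 9
9 → 14
14 → 10
11 → 15
15 → 8
16 → 13

12, 6, 5, 1, 4, 7, 2, 16, 11, 3, 9, 14, 10, 15, 8, 13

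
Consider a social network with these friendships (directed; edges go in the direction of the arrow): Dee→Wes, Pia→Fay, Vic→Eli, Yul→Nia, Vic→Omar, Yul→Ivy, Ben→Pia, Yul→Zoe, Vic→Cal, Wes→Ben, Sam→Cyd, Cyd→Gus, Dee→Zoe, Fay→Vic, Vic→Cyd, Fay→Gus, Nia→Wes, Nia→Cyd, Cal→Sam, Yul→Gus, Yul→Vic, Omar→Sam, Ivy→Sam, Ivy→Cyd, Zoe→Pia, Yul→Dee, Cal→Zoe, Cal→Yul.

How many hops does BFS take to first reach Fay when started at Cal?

Level 0: Cal
Level 1: Sam, Yul, Zoe
Level 2: Cyd, Dee, Gus, Ivy, Nia, Pia, Vic
Level 3: Eli, Fay, Omar, Wes
Level 4: Ben
Fay first appears at level 3.

3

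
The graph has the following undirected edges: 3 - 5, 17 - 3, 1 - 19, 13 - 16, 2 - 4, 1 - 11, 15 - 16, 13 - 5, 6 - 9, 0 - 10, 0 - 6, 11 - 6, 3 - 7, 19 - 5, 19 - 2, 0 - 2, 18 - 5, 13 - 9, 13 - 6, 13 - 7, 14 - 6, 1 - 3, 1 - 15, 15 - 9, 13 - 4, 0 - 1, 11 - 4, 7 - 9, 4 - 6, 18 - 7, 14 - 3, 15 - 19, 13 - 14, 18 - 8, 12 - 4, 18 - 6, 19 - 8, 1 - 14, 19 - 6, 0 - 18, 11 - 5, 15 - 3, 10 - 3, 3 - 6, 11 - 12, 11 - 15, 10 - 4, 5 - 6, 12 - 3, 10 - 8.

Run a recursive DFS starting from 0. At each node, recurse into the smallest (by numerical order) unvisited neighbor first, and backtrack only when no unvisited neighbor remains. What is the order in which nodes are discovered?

0 1 3 5 6 4 2 19 8 10 18 7 9 13 14 16 15 11 12 17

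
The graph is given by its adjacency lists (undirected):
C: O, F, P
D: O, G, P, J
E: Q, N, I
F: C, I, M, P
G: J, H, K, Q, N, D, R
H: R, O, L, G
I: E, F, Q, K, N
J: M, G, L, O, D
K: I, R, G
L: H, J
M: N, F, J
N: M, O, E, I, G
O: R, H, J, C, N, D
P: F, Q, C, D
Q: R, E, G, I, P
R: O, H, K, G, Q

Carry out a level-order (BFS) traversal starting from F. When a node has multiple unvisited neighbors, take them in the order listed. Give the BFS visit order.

F -> C -> I -> M -> P -> O -> E -> Q -> K -> N -> J -> D -> R -> H -> G -> L

Visit F; enqueue C, I, M, P → queue [C, I, M, P]
Visit C; enqueue O → queue [I, M, P, O]
Visit I; enqueue E, Q, K, N → queue [M, P, O, E, Q, K, N]
Visit M; enqueue J → queue [P, O, E, Q, K, N, J]
Visit P; enqueue D → queue [O, E, Q, K, N, J, D]
Visit O; enqueue R, H → queue [E, Q, K, N, J, D, R, H]
Visit E → queue [Q, K, N, J, D, R, H]
Visit Q; enqueue G → queue [K, N, J, D, R, H, G]
Visit K → queue [N, J, D, R, H, G]
Visit N → queue [J, D, R, H, G]
Visit J; enqueue L → queue [D, R, H, G, L]
Visit D → queue [R, H, G, L]
Visit R → queue [H, G, L]
Visit H → queue [G, L]
Visit G → queue [L]
Visit L → queue []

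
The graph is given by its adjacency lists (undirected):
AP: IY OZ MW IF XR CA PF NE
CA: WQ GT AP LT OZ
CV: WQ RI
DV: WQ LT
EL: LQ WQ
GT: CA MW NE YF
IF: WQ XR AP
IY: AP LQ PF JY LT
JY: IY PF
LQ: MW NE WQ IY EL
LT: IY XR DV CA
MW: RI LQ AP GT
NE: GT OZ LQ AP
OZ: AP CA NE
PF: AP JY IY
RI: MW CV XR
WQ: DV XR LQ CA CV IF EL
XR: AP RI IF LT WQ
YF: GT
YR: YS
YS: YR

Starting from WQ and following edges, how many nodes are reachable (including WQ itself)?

19

BFS from WQ visits: WQ, XR, LQ, IF, EL, DV, CV, CA, RI, LT, AP, NE, MW, IY, OZ, GT, PF, JY, YF
Reachable nodes: 19 of 21 total.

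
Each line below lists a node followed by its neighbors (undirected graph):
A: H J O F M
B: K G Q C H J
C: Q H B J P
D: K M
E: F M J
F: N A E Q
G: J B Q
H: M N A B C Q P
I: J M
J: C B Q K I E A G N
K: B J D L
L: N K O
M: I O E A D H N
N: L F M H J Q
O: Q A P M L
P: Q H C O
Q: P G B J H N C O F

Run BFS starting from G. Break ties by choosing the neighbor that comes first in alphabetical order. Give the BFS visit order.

G → B → J → Q → C → H → K → A → E → I → N → F → O → P → M → D → L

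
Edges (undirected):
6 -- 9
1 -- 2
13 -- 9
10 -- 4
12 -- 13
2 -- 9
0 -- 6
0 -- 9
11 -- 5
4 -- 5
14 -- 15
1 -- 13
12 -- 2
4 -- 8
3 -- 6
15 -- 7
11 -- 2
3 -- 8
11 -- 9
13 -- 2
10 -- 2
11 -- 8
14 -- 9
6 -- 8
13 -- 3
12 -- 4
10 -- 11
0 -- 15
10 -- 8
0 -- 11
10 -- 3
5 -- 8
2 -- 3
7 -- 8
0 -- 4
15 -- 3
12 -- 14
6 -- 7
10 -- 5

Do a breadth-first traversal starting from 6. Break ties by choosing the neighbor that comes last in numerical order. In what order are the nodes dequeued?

6, 9, 8, 7, 3, 0, 14, 13, 11, 2, 10, 5, 4, 15, 12, 1

Visit 6; enqueue 9, 8, 7, 3, 0 → queue [9, 8, 7, 3, 0]
Visit 9; enqueue 14, 13, 11, 2 → queue [8, 7, 3, 0, 14, 13, 11, 2]
Visit 8; enqueue 10, 5, 4 → queue [7, 3, 0, 14, 13, 11, 2, 10, 5, 4]
Visit 7; enqueue 15 → queue [3, 0, 14, 13, 11, 2, 10, 5, 4, 15]
Visit 3 → queue [0, 14, 13, 11, 2, 10, 5, 4, 15]
Visit 0 → queue [14, 13, 11, 2, 10, 5, 4, 15]
Visit 14; enqueue 12 → queue [13, 11, 2, 10, 5, 4, 15, 12]
Visit 13; enqueue 1 → queue [11, 2, 10, 5, 4, 15, 12, 1]
Visit 11 → queue [2, 10, 5, 4, 15, 12, 1]
Visit 2 → queue [10, 5, 4, 15, 12, 1]
Visit 10 → queue [5, 4, 15, 12, 1]
Visit 5 → queue [4, 15, 12, 1]
Visit 4 → queue [15, 12, 1]
Visit 15 → queue [12, 1]
Visit 12 → queue [1]
Visit 1 → queue []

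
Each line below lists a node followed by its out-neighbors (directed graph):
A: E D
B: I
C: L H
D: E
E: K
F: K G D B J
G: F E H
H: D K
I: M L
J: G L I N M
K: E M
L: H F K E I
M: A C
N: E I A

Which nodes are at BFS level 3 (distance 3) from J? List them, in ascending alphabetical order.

Level 0: J
Level 1: G, I, L, M, N
Level 2: A, C, E, F, H, K
Level 3: B, D

B, D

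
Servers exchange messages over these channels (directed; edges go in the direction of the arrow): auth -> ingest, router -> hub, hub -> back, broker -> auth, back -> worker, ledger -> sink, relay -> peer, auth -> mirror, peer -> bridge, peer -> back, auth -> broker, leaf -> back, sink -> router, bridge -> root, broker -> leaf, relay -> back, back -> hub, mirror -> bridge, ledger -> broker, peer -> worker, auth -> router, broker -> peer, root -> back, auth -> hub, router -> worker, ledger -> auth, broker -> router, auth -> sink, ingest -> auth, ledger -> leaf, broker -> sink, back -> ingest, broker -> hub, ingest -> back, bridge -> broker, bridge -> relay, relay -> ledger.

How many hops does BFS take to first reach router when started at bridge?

Level 0: bridge
Level 1: broker, relay, root
Level 2: auth, back, hub, leaf, ledger, peer, router, sink
Level 3: ingest, mirror, worker
router first appears at level 2.

2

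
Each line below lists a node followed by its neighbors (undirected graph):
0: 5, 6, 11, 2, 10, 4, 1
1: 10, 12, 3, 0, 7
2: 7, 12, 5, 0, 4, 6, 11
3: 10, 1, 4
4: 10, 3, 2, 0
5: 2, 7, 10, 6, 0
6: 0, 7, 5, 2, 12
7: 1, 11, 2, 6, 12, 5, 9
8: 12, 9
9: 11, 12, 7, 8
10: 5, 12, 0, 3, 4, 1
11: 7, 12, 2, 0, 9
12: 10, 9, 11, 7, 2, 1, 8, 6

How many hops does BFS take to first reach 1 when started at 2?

2

Level 0: 2
Level 1: 0, 4, 5, 6, 7, 11, 12
Level 2: 1, 3, 8, 9, 10
1 first appears at level 2.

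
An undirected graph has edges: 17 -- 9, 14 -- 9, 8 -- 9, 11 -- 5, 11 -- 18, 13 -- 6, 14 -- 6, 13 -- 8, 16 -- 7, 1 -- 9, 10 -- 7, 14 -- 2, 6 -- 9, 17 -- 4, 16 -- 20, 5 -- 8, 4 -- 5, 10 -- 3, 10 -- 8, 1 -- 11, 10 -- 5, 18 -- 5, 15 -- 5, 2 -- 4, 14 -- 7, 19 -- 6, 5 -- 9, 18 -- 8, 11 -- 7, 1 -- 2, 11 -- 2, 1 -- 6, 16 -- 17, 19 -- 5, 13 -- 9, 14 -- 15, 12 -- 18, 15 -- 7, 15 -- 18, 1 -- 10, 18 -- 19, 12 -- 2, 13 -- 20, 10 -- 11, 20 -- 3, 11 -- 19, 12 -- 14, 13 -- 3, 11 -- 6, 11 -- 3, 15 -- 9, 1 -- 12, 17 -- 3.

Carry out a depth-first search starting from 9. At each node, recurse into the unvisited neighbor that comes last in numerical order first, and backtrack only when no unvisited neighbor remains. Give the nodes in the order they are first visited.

Visit 9
9 → 17
17 → 16
16 → 20
20 → 13
13 → 8
8 → 18
18 → 19
19 → 11
11 → 10
10 → 7
7 → 15
15 → 14
14 → 12
12 → 2
2 → 4
4 → 5
2 → 1
1 → 6
10 → 3

9 → 17 → 16 → 20 → 13 → 8 → 18 → 19 → 11 → 10 → 7 → 15 → 14 → 12 → 2 → 4 → 5 → 1 → 6 → 3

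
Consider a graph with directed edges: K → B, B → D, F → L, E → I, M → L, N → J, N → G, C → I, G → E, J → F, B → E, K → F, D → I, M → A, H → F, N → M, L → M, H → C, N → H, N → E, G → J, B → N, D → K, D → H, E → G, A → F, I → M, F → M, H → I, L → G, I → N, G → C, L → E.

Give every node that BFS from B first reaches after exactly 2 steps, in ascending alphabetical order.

G, H, I, J, K, M

Level 0: B
Level 1: D, E, N
Level 2: G, H, I, J, K, M
Level 3: A, C, F, L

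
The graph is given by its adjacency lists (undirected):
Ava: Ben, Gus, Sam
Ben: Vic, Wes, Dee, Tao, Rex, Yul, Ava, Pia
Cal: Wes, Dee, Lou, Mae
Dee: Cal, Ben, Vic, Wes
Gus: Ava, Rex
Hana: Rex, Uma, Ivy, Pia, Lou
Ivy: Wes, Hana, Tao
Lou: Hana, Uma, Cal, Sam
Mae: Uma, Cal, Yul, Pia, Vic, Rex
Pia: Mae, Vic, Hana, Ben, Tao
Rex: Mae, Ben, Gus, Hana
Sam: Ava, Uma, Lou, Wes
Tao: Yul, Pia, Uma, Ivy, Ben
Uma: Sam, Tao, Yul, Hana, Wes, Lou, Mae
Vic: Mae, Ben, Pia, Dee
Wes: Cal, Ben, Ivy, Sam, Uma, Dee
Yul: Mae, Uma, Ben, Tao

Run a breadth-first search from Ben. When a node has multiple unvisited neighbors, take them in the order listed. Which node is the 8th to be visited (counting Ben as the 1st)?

Visit Ben; enqueue Vic, Wes, Dee, Tao, Rex, Yul, Ava, Pia → queue [Vic, Wes, Dee, Tao, Rex, Yul, Ava, Pia]
Visit Vic; enqueue Mae → queue [Wes, Dee, Tao, Rex, Yul, Ava, Pia, Mae]
Visit Wes; enqueue Cal, Ivy, Sam, Uma → queue [Dee, Tao, Rex, Yul, Ava, Pia, Mae, Cal, Ivy, Sam, Uma]
Visit Dee → queue [Tao, Rex, Yul, Ava, Pia, Mae, Cal, Ivy, Sam, Uma]
Visit Tao → queue [Rex, Yul, Ava, Pia, Mae, Cal, Ivy, Sam, Uma]
Visit Rex; enqueue Gus, Hana → queue [Yul, Ava, Pia, Mae, Cal, Ivy, Sam, Uma, Gus, Hana]
Visit Yul → queue [Ava, Pia, Mae, Cal, Ivy, Sam, Uma, Gus, Hana]
Visit Ava → queue [Pia, Mae, Cal, Ivy, Sam, Uma, Gus, Hana]
Visit Pia → queue [Mae, Cal, Ivy, Sam, Uma, Gus, Hana]
Visit Mae → queue [Cal, Ivy, Sam, Uma, Gus, Hana]
Visit Cal; enqueue Lou → queue [Ivy, Sam, Uma, Gus, Hana, Lou]
Visit Ivy → queue [Sam, Uma, Gus, Hana, Lou]
Visit Sam → queue [Uma, Gus, Hana, Lou]
Visit Uma → queue [Gus, Hana, Lou]
Visit Gus → queue [Hana, Lou]
Visit Hana → queue [Lou]
Visit Lou → queue []

Visit order: Ben, Vic, Wes, Dee, Tao, Rex, Yul, Ava, Pia, Mae, Cal, Ivy, Sam, Uma, Gus, Hana, Lou

Ava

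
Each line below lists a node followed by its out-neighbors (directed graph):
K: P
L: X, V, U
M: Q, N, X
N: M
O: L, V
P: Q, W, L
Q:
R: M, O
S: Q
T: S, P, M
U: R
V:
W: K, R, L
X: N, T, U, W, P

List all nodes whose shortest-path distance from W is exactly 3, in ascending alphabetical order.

Level 0: W
Level 1: K, L, R
Level 2: M, O, P, U, V, X
Level 3: N, Q, T
Level 4: S

N, Q, T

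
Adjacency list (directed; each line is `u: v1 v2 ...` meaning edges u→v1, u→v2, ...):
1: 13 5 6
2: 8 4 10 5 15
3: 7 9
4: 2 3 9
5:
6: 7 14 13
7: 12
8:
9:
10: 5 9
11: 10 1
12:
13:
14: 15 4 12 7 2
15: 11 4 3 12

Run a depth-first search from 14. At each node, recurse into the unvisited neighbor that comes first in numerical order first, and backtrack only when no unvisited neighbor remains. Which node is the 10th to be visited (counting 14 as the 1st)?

10

Visit 14
14 → 2
2 → 4
4 → 3
3 → 7
7 → 12
3 → 9
2 → 5
2 → 8
2 → 10
2 → 15
15 → 11
11 → 1
1 → 6
6 → 13

Visit order: 14, 2, 4, 3, 7, 12, 9, 5, 8, 10, 15, 11, 1, 6, 13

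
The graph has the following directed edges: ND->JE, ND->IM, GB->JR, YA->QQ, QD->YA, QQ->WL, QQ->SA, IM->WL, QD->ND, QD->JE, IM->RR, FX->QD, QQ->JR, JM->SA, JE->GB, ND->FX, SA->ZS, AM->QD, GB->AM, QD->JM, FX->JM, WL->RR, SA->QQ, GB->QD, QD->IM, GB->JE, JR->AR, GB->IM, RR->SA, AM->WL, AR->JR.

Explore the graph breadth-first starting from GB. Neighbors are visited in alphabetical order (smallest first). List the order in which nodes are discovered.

Visit GB; enqueue AM, IM, JE, JR, QD → queue [AM, IM, JE, JR, QD]
Visit AM; enqueue WL → queue [IM, JE, JR, QD, WL]
Visit IM; enqueue RR → queue [JE, JR, QD, WL, RR]
Visit JE → queue [JR, QD, WL, RR]
Visit JR; enqueue AR → queue [QD, WL, RR, AR]
Visit QD; enqueue JM, ND, YA → queue [WL, RR, AR, JM, ND, YA]
Visit WL → queue [RR, AR, JM, ND, YA]
Visit RR; enqueue SA → queue [AR, JM, ND, YA, SA]
Visit AR → queue [JM, ND, YA, SA]
Visit JM → queue [ND, YA, SA]
Visit ND; enqueue FX → queue [YA, SA, FX]
Visit YA; enqueue QQ → queue [SA, FX, QQ]
Visit SA; enqueue ZS → queue [FX, QQ, ZS]
Visit FX → queue [QQ, ZS]
Visit QQ → queue [ZS]
Visit ZS → queue []

GB → AM → IM → JE → JR → QD → WL → RR → AR → JM → ND → YA → SA → FX → QQ → ZS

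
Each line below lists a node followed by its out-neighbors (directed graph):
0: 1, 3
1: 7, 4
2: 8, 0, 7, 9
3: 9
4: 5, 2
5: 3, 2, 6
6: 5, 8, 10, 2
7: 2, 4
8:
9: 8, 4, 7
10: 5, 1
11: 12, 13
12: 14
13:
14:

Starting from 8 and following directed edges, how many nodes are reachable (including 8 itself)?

1

BFS from 8 visits: 8
Reachable nodes: 1 of 15 total.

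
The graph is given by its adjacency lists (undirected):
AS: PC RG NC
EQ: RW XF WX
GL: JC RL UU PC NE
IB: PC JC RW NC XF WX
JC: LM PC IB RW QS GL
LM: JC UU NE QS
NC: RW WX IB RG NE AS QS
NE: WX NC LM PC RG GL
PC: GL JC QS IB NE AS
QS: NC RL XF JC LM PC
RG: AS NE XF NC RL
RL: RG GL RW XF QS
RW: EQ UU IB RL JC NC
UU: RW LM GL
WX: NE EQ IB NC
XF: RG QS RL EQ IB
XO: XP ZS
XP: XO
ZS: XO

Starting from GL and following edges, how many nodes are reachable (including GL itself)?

BFS from GL visits: GL, JC, NE, PC, RL, UU, IB, LM, QS, RW, NC, RG, WX, AS, XF, EQ
Reachable nodes: 16 of 19 total.

16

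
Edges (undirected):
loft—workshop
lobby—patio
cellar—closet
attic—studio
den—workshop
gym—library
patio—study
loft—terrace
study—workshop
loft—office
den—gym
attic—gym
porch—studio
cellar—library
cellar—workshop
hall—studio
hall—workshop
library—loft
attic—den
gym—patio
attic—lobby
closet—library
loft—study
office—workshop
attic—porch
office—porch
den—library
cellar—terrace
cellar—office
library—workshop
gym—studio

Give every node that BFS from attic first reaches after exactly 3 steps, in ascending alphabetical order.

cellar, closet, loft, study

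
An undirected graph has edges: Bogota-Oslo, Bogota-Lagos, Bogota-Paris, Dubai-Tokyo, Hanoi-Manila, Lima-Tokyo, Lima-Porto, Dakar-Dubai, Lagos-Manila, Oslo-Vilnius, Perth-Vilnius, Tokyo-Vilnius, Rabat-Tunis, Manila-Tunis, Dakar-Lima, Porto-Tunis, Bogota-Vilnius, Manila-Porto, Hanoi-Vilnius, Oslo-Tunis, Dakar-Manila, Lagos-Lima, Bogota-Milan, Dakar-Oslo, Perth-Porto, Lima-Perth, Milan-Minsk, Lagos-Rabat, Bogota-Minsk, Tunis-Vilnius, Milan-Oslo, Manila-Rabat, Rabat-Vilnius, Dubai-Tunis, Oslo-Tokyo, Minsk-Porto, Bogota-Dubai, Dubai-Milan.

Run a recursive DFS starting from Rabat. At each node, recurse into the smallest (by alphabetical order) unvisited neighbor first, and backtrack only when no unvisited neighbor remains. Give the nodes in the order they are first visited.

Rabat Lagos Bogota Dubai Dakar Lima Perth Porto Manila Hanoi Vilnius Oslo Milan Minsk Tokyo Tunis Paris

Visit Rabat
Rabat → Lagos
Lagos → Bogota
Bogota → Dubai
Dubai → Dakar
Dakar → Lima
Lima → Perth
Perth → Porto
Porto → Manila
Manila → Hanoi
Hanoi → Vilnius
Vilnius → Oslo
Oslo → Milan
Milan → Minsk
Oslo → Tokyo
Oslo → Tunis
Bogota → Paris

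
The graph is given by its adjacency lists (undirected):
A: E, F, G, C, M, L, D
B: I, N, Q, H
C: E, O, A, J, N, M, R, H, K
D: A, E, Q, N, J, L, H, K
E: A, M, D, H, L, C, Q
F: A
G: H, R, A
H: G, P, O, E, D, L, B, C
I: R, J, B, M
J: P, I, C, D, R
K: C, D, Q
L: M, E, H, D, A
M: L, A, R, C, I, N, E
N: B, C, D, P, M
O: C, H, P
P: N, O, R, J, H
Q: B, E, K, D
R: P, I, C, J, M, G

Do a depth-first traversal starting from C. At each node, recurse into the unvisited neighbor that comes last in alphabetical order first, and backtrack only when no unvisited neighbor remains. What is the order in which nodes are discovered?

C, R, P, O, H, L, M, N, D, Q, K, E, A, G, F, B, I, J

Visit C
C → R
R → P
P → O
O → H
H → L
L → M
M → N
N → D
D → Q
Q → K
Q → E
E → A
A → G
A → F
Q → B
B → I
I → J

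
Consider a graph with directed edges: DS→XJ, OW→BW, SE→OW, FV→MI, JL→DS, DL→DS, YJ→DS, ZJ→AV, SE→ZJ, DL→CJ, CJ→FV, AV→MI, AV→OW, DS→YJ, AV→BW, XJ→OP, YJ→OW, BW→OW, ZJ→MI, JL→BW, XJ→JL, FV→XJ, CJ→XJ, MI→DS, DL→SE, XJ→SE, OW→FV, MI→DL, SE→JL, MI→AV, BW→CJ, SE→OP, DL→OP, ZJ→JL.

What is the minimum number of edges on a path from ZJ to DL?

Level 0: ZJ
Level 1: AV, JL, MI
Level 2: BW, DL, DS, OW
Level 3: CJ, FV, OP, SE, XJ, YJ
DL first appears at level 2.

2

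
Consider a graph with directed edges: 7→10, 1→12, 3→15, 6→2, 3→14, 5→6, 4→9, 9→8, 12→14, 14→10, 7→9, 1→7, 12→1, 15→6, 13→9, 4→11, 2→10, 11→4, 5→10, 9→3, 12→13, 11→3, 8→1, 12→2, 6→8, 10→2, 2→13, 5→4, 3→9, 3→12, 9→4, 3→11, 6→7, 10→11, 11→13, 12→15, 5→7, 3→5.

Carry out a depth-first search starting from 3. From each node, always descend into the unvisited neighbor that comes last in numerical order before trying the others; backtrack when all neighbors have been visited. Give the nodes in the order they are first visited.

3 -> 15 -> 6 -> 8 -> 1 -> 12 -> 14 -> 10 -> 11 -> 13 -> 9 -> 4 -> 2 -> 7 -> 5

Visit 3
3 → 15
15 → 6
6 → 8
8 → 1
1 → 12
12 → 14
14 → 10
10 → 11
11 → 13
13 → 9
9 → 4
10 → 2
1 → 7
3 → 5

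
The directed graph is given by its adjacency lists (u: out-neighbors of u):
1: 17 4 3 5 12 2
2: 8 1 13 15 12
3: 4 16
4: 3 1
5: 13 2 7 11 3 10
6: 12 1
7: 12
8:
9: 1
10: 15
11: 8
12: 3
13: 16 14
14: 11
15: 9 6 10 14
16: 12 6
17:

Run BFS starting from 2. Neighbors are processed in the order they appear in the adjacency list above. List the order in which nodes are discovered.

Visit 2; enqueue 8, 1, 13, 15, 12 → queue [8, 1, 13, 15, 12]
Visit 8 → queue [1, 13, 15, 12]
Visit 1; enqueue 17, 4, 3, 5 → queue [13, 15, 12, 17, 4, 3, 5]
Visit 13; enqueue 16, 14 → queue [15, 12, 17, 4, 3, 5, 16, 14]
Visit 15; enqueue 9, 6, 10 → queue [12, 17, 4, 3, 5, 16, 14, 9, 6, 10]
Visit 12 → queue [17, 4, 3, 5, 16, 14, 9, 6, 10]
Visit 17 → queue [4, 3, 5, 16, 14, 9, 6, 10]
Visit 4 → queue [3, 5, 16, 14, 9, 6, 10]
Visit 3 → queue [5, 16, 14, 9, 6, 10]
Visit 5; enqueue 7, 11 → queue [16, 14, 9, 6, 10, 7, 11]
Visit 16 → queue [14, 9, 6, 10, 7, 11]
Visit 14 → queue [9, 6, 10, 7, 11]
Visit 9 → queue [6, 10, 7, 11]
Visit 6 → queue [10, 7, 11]
Visit 10 → queue [7, 11]
Visit 7 → queue [11]
Visit 11 → queue []

2 8 1 13 15 12 17 4 3 5 16 14 9 6 10 7 11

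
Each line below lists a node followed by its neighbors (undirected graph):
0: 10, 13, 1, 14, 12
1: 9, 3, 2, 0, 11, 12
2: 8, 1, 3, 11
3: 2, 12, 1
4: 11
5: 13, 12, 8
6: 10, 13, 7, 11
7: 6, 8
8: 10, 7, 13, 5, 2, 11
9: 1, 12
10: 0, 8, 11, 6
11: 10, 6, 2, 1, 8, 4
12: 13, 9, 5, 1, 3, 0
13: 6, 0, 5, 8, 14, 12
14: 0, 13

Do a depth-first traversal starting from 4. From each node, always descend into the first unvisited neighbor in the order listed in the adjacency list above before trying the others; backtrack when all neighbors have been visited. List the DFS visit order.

Visit 4
4 → 11
11 → 10
10 → 0
0 → 13
13 → 6
6 → 7
7 → 8
8 → 5
5 → 12
12 → 9
9 → 1
1 → 3
3 → 2
13 → 14

4 → 11 → 10 → 0 → 13 → 6 → 7 → 8 → 5 → 12 → 9 → 1 → 3 → 2 → 14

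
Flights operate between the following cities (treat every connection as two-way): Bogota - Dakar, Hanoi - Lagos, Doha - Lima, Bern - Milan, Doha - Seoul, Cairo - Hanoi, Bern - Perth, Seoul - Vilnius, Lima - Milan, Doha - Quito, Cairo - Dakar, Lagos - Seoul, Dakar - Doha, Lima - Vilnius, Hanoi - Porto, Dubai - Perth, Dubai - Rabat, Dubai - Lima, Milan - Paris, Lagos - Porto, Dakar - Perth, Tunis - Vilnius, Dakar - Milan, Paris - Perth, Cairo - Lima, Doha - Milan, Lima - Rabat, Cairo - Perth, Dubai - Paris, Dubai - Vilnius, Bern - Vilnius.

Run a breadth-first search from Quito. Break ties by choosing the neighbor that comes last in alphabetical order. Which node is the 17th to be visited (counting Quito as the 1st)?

Visit Quito; enqueue Doha → queue [Doha]
Visit Doha; enqueue Seoul, Milan, Lima, Dakar → queue [Seoul, Milan, Lima, Dakar]
Visit Seoul; enqueue Vilnius, Lagos → queue [Milan, Lima, Dakar, Vilnius, Lagos]
Visit Milan; enqueue Paris, Bern → queue [Lima, Dakar, Vilnius, Lagos, Paris, Bern]
Visit Lima; enqueue Rabat, Dubai, Cairo → queue [Dakar, Vilnius, Lagos, Paris, Bern, Rabat, Dubai, Cairo]
Visit Dakar; enqueue Perth, Bogota → queue [Vilnius, Lagos, Paris, Bern, Rabat, Dubai, Cairo, Perth, Bogota]
Visit Vilnius; enqueue Tunis → queue [Lagos, Paris, Bern, Rabat, Dubai, Cairo, Perth, Bogota, Tunis]
Visit Lagos; enqueue Porto, Hanoi → queue [Paris, Bern, Rabat, Dubai, Cairo, Perth, Bogota, Tunis, Porto, Hanoi]
Visit Paris → queue [Bern, Rabat, Dubai, Cairo, Perth, Bogota, Tunis, Porto, Hanoi]
Visit Bern → queue [Rabat, Dubai, Cairo, Perth, Bogota, Tunis, Porto, Hanoi]
Visit Rabat → queue [Dubai, Cairo, Perth, Bogota, Tunis, Porto, Hanoi]
Visit Dubai → queue [Cairo, Perth, Bogota, Tunis, Porto, Hanoi]
Visit Cairo → queue [Perth, Bogota, Tunis, Porto, Hanoi]
Visit Perth → queue [Bogota, Tunis, Porto, Hanoi]
Visit Bogota → queue [Tunis, Porto, Hanoi]
Visit Tunis → queue [Porto, Hanoi]
Visit Porto → queue [Hanoi]
Visit Hanoi → queue []

Visit order: Quito, Doha, Seoul, Milan, Lima, Dakar, Vilnius, Lagos, Paris, Bern, Rabat, Dubai, Cairo, Perth, Bogota, Tunis, Porto, Hanoi

Porto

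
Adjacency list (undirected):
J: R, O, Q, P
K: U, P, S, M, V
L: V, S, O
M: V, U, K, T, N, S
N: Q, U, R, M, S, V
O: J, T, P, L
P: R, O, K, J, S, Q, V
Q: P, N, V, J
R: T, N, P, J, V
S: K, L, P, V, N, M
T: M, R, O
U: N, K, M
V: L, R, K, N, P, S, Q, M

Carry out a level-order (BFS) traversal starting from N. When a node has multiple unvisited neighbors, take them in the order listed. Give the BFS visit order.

N Q U R M S V P J K T L O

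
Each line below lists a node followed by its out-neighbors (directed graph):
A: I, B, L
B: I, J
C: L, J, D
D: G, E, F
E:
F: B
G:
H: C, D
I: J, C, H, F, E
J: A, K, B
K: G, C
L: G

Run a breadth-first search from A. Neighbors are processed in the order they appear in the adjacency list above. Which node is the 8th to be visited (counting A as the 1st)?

Visit A; enqueue I, B, L → queue [I, B, L]
Visit I; enqueue J, C, H, F, E → queue [B, L, J, C, H, F, E]
Visit B → queue [L, J, C, H, F, E]
Visit L; enqueue G → queue [J, C, H, F, E, G]
Visit J; enqueue K → queue [C, H, F, E, G, K]
Visit C; enqueue D → queue [H, F, E, G, K, D]
Visit H → queue [F, E, G, K, D]
Visit F → queue [E, G, K, D]
Visit E → queue [G, K, D]
Visit G → queue [K, D]
Visit K → queue [D]
Visit D → queue []

Visit order: A, I, B, L, J, C, H, F, E, G, K, D

F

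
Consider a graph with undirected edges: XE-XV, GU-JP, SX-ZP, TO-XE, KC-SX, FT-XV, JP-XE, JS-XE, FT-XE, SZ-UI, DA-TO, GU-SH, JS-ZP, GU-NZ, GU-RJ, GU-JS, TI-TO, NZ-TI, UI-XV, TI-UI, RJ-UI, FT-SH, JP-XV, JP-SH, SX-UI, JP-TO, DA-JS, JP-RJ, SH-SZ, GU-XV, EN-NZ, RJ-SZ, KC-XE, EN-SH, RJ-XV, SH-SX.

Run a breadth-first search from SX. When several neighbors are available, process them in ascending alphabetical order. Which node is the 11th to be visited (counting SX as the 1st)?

SZ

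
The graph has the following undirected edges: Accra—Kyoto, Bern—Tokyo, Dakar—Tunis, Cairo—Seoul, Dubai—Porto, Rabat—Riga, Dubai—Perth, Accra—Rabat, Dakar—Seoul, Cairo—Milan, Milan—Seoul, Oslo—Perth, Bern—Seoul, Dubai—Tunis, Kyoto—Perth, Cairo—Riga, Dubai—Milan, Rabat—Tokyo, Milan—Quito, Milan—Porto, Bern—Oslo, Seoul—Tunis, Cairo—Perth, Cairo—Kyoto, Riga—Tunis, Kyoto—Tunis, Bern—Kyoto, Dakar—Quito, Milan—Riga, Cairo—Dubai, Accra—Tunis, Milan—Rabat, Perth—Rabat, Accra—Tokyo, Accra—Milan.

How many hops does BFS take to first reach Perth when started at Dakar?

3

Level 0: Dakar
Level 1: Quito, Seoul, Tunis
Level 2: Accra, Bern, Cairo, Dubai, Kyoto, Milan, Riga
Level 3: Oslo, Perth, Porto, Rabat, Tokyo
Perth first appears at level 3.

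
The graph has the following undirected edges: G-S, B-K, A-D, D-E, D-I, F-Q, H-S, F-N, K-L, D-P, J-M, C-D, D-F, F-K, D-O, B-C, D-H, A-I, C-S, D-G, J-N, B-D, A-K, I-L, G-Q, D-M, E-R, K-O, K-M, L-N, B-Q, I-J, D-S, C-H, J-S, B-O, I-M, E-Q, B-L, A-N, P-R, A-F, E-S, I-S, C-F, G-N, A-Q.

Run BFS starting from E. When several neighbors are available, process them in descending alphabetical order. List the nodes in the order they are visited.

E S R Q D J I H G C P F B A O M N L K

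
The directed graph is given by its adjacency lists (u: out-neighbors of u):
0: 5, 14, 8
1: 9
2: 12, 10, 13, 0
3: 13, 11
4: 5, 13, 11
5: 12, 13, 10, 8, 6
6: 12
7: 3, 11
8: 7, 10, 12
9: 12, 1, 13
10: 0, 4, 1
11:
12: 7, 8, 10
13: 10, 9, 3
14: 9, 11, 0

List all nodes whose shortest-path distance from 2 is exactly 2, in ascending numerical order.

1, 3, 4, 5, 7, 8, 9, 14

Level 0: 2
Level 1: 0, 10, 12, 13
Level 2: 1, 3, 4, 5, 7, 8, 9, 14
Level 3: 6, 11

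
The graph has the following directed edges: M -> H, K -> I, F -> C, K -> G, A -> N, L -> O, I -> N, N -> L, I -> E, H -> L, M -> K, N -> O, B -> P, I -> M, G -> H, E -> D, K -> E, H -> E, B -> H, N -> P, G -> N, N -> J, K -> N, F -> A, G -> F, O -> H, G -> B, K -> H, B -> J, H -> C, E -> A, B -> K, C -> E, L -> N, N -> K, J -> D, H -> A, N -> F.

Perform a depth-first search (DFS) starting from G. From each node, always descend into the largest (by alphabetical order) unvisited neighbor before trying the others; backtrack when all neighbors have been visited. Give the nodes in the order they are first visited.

G N P O H L E D A C K I M J F B

Visit G
G → N
N → P
N → O
O → H
H → L
H → E
E → D
E → A
H → C
N → K
K → I
I → M
N → J
N → F
G → B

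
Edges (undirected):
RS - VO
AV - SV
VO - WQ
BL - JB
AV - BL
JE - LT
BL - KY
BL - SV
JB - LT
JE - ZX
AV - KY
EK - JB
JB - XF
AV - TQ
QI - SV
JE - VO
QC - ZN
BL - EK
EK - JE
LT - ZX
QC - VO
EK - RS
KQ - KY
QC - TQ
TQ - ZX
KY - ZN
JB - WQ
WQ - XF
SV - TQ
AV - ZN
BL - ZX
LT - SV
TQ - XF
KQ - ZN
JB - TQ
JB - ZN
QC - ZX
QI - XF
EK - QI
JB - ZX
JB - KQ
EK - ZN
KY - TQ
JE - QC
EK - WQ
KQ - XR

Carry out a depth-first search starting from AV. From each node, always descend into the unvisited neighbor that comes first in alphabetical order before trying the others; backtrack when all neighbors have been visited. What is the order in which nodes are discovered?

Visit AV
AV → BL
BL → EK
EK → JB
JB → KQ
KQ → KY
KY → TQ
TQ → QC
QC → JE
JE → LT
LT → SV
SV → QI
QI → XF
XF → WQ
WQ → VO
VO → RS
LT → ZX
QC → ZN
KQ → XR

AV -> BL -> EK -> JB -> KQ -> KY -> TQ -> QC -> JE -> LT -> SV -> QI -> XF -> WQ -> VO -> RS -> ZX -> ZN -> XR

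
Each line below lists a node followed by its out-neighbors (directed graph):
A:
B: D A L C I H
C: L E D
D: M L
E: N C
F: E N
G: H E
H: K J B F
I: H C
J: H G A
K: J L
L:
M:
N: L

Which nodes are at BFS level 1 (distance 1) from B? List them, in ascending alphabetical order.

A, C, D, H, I, L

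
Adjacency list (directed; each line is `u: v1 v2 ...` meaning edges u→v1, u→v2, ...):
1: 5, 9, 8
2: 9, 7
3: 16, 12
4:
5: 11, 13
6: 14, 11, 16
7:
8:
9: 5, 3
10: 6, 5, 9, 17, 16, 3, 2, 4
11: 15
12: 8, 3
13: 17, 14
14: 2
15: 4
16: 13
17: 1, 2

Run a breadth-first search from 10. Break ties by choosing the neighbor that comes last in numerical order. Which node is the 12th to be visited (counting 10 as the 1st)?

14

Visit 10; enqueue 17, 16, 9, 6, 5, 4, 3, 2 → queue [17, 16, 9, 6, 5, 4, 3, 2]
Visit 17; enqueue 1 → queue [16, 9, 6, 5, 4, 3, 2, 1]
Visit 16; enqueue 13 → queue [9, 6, 5, 4, 3, 2, 1, 13]
Visit 9 → queue [6, 5, 4, 3, 2, 1, 13]
Visit 6; enqueue 14, 11 → queue [5, 4, 3, 2, 1, 13, 14, 11]
Visit 5 → queue [4, 3, 2, 1, 13, 14, 11]
Visit 4 → queue [3, 2, 1, 13, 14, 11]
Visit 3; enqueue 12 → queue [2, 1, 13, 14, 11, 12]
Visit 2; enqueue 7 → queue [1, 13, 14, 11, 12, 7]
Visit 1; enqueue 8 → queue [13, 14, 11, 12, 7, 8]
Visit 13 → queue [14, 11, 12, 7, 8]
Visit 14 → queue [11, 12, 7, 8]
Visit 11; enqueue 15 → queue [12, 7, 8, 15]
Visit 12 → queue [7, 8, 15]
Visit 7 → queue [8, 15]
Visit 8 → queue [15]
Visit 15 → queue []

Visit order: 10, 17, 16, 9, 6, 5, 4, 3, 2, 1, 13, 14, 11, 12, 7, 8, 15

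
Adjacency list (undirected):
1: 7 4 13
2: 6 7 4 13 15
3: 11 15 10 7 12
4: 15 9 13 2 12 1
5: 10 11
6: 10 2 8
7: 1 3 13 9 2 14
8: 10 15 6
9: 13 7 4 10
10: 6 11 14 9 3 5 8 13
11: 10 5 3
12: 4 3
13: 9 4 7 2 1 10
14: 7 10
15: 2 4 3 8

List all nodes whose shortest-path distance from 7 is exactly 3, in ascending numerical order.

Level 0: 7
Level 1: 1, 2, 3, 9, 13, 14
Level 2: 4, 6, 10, 11, 12, 15
Level 3: 5, 8

5, 8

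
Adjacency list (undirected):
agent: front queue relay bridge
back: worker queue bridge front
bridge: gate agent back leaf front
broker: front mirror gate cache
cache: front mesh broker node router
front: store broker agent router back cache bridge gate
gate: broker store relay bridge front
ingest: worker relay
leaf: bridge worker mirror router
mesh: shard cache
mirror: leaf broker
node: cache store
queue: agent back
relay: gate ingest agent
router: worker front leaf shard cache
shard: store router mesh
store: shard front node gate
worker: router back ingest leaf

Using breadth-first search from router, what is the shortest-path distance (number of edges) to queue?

3

Level 0: router
Level 1: cache, front, leaf, shard, worker
Level 2: agent, back, bridge, broker, gate, ingest, mesh, mirror, node, store
Level 3: queue, relay
queue first appears at level 3.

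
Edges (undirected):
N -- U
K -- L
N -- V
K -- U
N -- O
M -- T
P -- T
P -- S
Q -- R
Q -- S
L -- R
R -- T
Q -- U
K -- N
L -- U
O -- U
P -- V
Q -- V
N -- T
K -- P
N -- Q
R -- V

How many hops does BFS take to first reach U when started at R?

2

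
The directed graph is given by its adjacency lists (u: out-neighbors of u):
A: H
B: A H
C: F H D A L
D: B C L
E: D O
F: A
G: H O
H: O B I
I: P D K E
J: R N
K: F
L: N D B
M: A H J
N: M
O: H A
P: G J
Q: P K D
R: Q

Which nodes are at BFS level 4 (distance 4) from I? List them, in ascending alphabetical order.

Level 0: I
Level 1: D, E, K, P
Level 2: B, C, F, G, J, L, O
Level 3: A, H, N, R
Level 4: M, Q

M, Q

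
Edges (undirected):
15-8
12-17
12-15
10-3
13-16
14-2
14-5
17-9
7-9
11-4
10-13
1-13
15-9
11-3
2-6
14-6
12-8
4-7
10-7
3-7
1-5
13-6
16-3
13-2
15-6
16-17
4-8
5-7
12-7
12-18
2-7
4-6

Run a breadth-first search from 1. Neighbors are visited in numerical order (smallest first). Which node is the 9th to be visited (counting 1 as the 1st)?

16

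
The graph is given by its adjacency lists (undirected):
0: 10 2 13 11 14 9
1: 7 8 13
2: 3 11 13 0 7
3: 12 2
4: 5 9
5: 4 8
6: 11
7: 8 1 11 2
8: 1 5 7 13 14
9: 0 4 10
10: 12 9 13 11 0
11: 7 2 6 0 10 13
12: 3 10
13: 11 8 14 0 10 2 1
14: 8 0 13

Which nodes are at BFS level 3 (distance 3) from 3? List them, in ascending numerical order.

Level 0: 3
Level 1: 2, 12
Level 2: 0, 7, 10, 11, 13
Level 3: 1, 6, 8, 9, 14
Level 4: 4, 5

1, 6, 8, 9, 14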